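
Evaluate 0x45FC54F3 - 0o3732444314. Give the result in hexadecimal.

0x26920C27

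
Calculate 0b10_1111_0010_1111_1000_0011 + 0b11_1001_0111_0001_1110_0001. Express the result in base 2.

0b11010001010000101100100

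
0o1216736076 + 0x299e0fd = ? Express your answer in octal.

0o1465316473

0x299e0fd = 0o246360375 in octal.
Add column by column in base 8, right to left:
  6+5 = 3 carry 1
  7+7+1 = 7 carry 1
  0+3+1 = 4
  6+0 = 6
  3+6 = 1 carry 1
  7+3+1 = 3 carry 1
  6+6+1 = 5 carry 1
  1+4+1 = 6
  2+2 = 4
  1+0 = 1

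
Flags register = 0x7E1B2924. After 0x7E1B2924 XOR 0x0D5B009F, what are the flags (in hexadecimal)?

XOR each hex digit independently (no carries):
  7^0=7, E^D=3, 1^5=4, B^B=0, 2^0=2, 9^0=9, 2^9=B, 4^F=B

0x734029BB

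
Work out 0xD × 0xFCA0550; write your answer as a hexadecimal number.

Multiply each base-16 digit by 13, carrying:
  0×13 = 0 → write 0
  5×13 = 65 → write 1 carry 4
  5×13+4 = 69 → write 5 carry 4
  0×13+4 = 4 → write 4
  A×13 = 130 → write 2 carry 8
  C×13+8 = 164 → write 4 carry 10
  F×13+10 = 205 → write D carry 12
  remaining carry: C

0xCD424510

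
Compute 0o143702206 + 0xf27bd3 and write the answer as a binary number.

0o143702206 = 0b1100011111000010010000110 in binary.
0xf27bd3 = 0b111100100111101111010011 in binary.
Add column by column in base 2, right to left:
  0+1 = 1
  1+1 = 0 carry 1
  1+0+1 = 0 carry 1
  0+0+1 = 1
  0+1 = 1
  0+0 = 0
  0+1 = 1
  1+1 = 0 carry 1
  0+1+1 = 0 carry 1
  0+1+1 = 0 carry 1
  1+0+1 = 0 carry 1
  0+1+1 = 0 carry 1
  0+1+1 = 0 carry 1
  0+1+1 = 0 carry 1
  0+1+1 = 0 carry 1
  1+0+1 = 0 carry 1
  1+0+1 = 0 carry 1
  1+1+1 = 1 carry 1
  1+0+1 = 0 carry 1
  1+0+1 = 0 carry 1
  0+1+1 = 0 carry 1
  0+1+1 = 0 carry 1
  0+1+1 = 0 carry 1
  1+1+1 = 1 carry 1
  1+0+1 = 0 carry 1
  final carry 1

0b10100000100000000001011001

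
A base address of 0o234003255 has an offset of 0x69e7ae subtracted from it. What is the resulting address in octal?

0o201417377

0x69e7ae = 0o32363656 in octal.
Subtract column by column in base 8:
  5-6 → 7 (borrow)
  5-5-1 → 7 (borrow)
  2-6-1 → 3 (borrow)
  3-3-1 → 7 (borrow)
  0-6-1 → 1 (borrow)
  0-3-1 → 4 (borrow)
  4-2-1 → 1
  3-3 → 0
  2-0 → 2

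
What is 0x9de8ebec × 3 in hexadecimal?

0x1d9bac3c4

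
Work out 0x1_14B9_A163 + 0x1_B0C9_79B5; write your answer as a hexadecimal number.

0x2C5831B18

Add column by column in base 16, right to left:
  3+5 = 8
  6+B = 1 carry 1
  1+9+1 = B
  A+7 = 1 carry 1
  9+9+1 = 3 carry 1
  B+C+1 = 8 carry 1
  4+0+1 = 5
  1+B = C
  1+1 = 2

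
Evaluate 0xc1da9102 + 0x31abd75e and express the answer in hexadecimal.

0xf3866860

Add column by column in base 16, right to left:
  2+e = 0 carry 1
  0+5+1 = 6
  1+7 = 8
  9+d = 6 carry 1
  a+b+1 = 6 carry 1
  d+a+1 = 8 carry 1
  1+1+1 = 3
  c+3 = f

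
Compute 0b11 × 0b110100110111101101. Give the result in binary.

Multiply each base-2 digit by 3, carrying:
  1×3 = 3 → write 1 carry 1
  0×3+1 = 1 → write 1
  1×3 = 3 → write 1 carry 1
  1×3+1 = 4 → write 0 carry 2
  0×3+2 = 2 → write 0 carry 1
  1×3+1 = 4 → write 0 carry 2
  1×3+2 = 5 → write 1 carry 2
  1×3+2 = 5 → write 1 carry 2
  1×3+2 = 5 → write 1 carry 2
  0×3+2 = 2 → write 0 carry 1
  1×3+1 = 4 → write 0 carry 2
  1×3+2 = 5 → write 1 carry 2
  0×3+2 = 2 → write 0 carry 1
  0×3+1 = 1 → write 1
  1×3 = 3 → write 1 carry 1
  0×3+1 = 1 → write 1
  1×3 = 3 → write 1 carry 1
  1×3+1 = 4 → write 0 carry 2
  remaining carry: 10

0b10011110100111000111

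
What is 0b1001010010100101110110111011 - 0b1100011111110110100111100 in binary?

Subtract column by column in base 2:
  1-0 → 1
  1-0 → 1
  0-1 → 1 (borrow)
  1-1-1 → 1 (borrow)
  1-1-1 → 1 (borrow)
  1-1-1 → 1 (borrow)
  0-0-1 → 1 (borrow)
  1-0-1 → 0
  1-1 → 0
  0-0 → 0
  1-1 → 0
  1-1 → 0
  1-0 → 1
  0-1 → 1 (borrow)
  1-1-1 → 1 (borrow)
  0-1-1 → 0 (borrow)
  0-1-1 → 0 (borrow)
  1-1-1 → 1 (borrow)
  0-1-1 → 0 (borrow)
  1-1-1 → 1 (borrow)
  0-0-1 → 1 (borrow)
  0-0-1 → 1 (borrow)
  1-0-1 → 0
  0-1 → 1 (borrow)
  1-1-1 → 1 (borrow)
  0-0-1 → 1 (borrow)
  0-0-1 → 1 (borrow)
  1-0-1 → 0

0b111101110100111000001111111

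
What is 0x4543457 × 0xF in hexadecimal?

0x40EF1119

Multiply each base-16 digit by 15, carrying:
  7×15 = 105 → write 9 carry 6
  5×15+6 = 81 → write 1 carry 5
  4×15+5 = 65 → write 1 carry 4
  3×15+4 = 49 → write 1 carry 3
  4×15+3 = 63 → write F carry 3
  5×15+3 = 78 → write E carry 4
  4×15+4 = 64 → write 0 carry 4
  remaining carry: 4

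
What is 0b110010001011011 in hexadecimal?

0x645B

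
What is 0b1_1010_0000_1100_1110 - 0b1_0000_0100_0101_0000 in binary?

0b1001110001111110

Subtract column by column in base 2:
  0-0 → 0
  1-0 → 1
  1-0 → 1
  1-0 → 1
  0-1 → 1 (borrow)
  0-0-1 → 1 (borrow)
  1-1-1 → 1 (borrow)
  1-0-1 → 0
  0-0 → 0
  0-0 → 0
  0-1 → 1 (borrow)
  0-0-1 → 1 (borrow)
  0-0-1 → 1 (borrow)
  1-0-1 → 0
  0-0 → 0
  1-0 → 1
  1-1 → 0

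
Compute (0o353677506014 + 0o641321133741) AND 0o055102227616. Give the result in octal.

0o15000201614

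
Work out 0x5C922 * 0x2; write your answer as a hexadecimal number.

Multiply each base-16 digit by 2, carrying:
  2×2 = 4 → write 4
  2×2 = 4 → write 4
  9×2 = 18 → write 2 carry 1
  C×2+1 = 25 → write 9 carry 1
  5×2+1 = 11 → write B

0xB9244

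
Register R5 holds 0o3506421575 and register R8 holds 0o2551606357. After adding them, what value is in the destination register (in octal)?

0o6260230154

Add column by column in base 8, right to left:
  5+7 = 4 carry 1
  7+5+1 = 5 carry 1
  5+3+1 = 1 carry 1
  1+6+1 = 0 carry 1
  2+0+1 = 3
  4+6 = 2 carry 1
  6+1+1 = 0 carry 1
  0+5+1 = 6
  5+5 = 2 carry 1
  3+2+1 = 6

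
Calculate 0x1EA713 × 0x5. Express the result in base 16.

0x99435F

Multiply each base-16 digit by 5, carrying:
  3×5 = 15 → write F
  1×5 = 5 → write 5
  7×5 = 35 → write 3 carry 2
  A×5+2 = 52 → write 4 carry 3
  E×5+3 = 73 → write 9 carry 4
  1×5+4 = 9 → write 9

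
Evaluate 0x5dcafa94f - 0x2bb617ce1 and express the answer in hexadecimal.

Subtract column by column in base 16:
  f-1 → e
  4-e → 6 (borrow)
  9-c-1 → c (borrow)
  a-7-1 → 2
  f-1 → e
  a-6 → 4
  c-b → 1
  d-b → 2
  5-2 → 3

0x3214e2c6e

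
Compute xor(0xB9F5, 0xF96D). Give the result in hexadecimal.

0x4098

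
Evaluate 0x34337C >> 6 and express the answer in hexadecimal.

6 bits is not a whole number of base-16 digits; in binary: 1101000011001101111100 >> 6 = 1101000011001101.

0xD0CD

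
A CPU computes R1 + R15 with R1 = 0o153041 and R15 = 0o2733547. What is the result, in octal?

0o3106610

Add column by column in base 8, right to left:
  1+7 = 0 carry 1
  4+4+1 = 1 carry 1
  0+5+1 = 6
  3+3 = 6
  5+3 = 0 carry 1
  1+7+1 = 1 carry 1
  0+2+1 = 3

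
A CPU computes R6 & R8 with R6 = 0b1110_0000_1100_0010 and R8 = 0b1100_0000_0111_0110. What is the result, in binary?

0b1100000001000010

AND bit by bit (1 only where both bits are 1):
  1110000011000010
& 1100000001110110
= 1100000001000010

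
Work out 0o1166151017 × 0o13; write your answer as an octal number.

0o15424203245

Multiply each base-8 digit by 11, carrying:
  7×11 = 77 → write 5 carry 9
  1×11+9 = 20 → write 4 carry 2
  0×11+2 = 2 → write 2
  1×11 = 11 → write 3 carry 1
  5×11+1 = 56 → write 0 carry 7
  1×11+7 = 18 → write 2 carry 2
  6×11+2 = 68 → write 4 carry 8
  6×11+8 = 74 → write 2 carry 9
  1×11+9 = 20 → write 4 carry 2
  1×11+2 = 13 → write 5 carry 1
  remaining carry: 1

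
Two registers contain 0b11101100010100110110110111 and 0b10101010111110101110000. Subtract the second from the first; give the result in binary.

0b11010110111101000001000111

Subtract column by column in base 2:
  1-0 → 1
  1-0 → 1
  1-0 → 1
  0-0 → 0
  1-1 → 0
  1-1 → 0
  0-1 → 1 (borrow)
  1-0-1 → 0
  1-1 → 0
  0-0 → 0
  1-1 → 0
  1-1 → 0
  0-1 → 1 (borrow)
  0-1-1 → 0 (borrow)
  1-1-1 → 1 (borrow)
  0-0-1 → 1 (borrow)
  1-1-1 → 1 (borrow)
  0-0-1 → 1 (borrow)
  0-1-1 → 0 (borrow)
  0-0-1 → 1 (borrow)
  1-1-1 → 1 (borrow)
  1-0-1 → 0
  0-1 → 1 (borrow)
  1-0-1 → 0
  1-0 → 1
  1-0 → 1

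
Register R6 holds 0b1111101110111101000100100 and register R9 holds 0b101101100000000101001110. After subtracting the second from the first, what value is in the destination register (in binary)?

Subtract column by column in base 2:
  0-0 → 0
  0-1 → 1 (borrow)
  1-1-1 → 1 (borrow)
  0-1-1 → 0 (borrow)
  0-0-1 → 1 (borrow)
  1-0-1 → 0
  0-1 → 1 (borrow)
  0-0-1 → 1 (borrow)
  0-1-1 → 0 (borrow)
  1-0-1 → 0
  0-0 → 0
  1-0 → 1
  1-0 → 1
  1-0 → 1
  1-0 → 1
  0-0 → 0
  1-0 → 1
  1-1 → 0
  1-1 → 0
  0-0 → 0
  1-1 → 0
  1-1 → 0
  1-0 → 1
  1-1 → 0
  1-0 → 1

0b1010000010111100011010110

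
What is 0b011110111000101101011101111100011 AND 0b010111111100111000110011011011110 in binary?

AND bit by bit (1 only where both bits are 1):
  011110111000101101011101111100011
& 010111111100111000110011011011110
= 010110111000101000010001011000010

0b010110111000101000010001011000010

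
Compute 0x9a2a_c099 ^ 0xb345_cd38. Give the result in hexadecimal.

0x296f0da1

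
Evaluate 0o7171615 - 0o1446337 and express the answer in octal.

0o5523256

Subtract column by column in base 8:
  5-7 → 6 (borrow)
  1-3-1 → 5 (borrow)
  6-3-1 → 2
  1-6 → 3 (borrow)
  7-4-1 → 2
  1-4 → 5 (borrow)
  7-1-1 → 5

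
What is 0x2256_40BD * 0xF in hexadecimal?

0x2030DCB13

Multiply each base-16 digit by 15, carrying:
  D×15 = 195 → write 3 carry 12
  B×15+12 = 177 → write 1 carry 11
  0×15+11 = 11 → write B
  4×15 = 60 → write C carry 3
  6×15+3 = 93 → write D carry 5
  5×15+5 = 80 → write 0 carry 5
  2×15+5 = 35 → write 3 carry 2
  2×15+2 = 32 → write 0 carry 2
  remaining carry: 2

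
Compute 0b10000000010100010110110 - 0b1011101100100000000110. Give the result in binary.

Subtract column by column in base 2:
  0-0 → 0
  1-1 → 0
  1-1 → 0
  0-0 → 0
  1-0 → 1
  1-0 → 1
  0-0 → 0
  1-0 → 1
  0-0 → 0
  0-0 → 0
  0-0 → 0
  1-1 → 0
  0-0 → 0
  1-0 → 1
  0-1 → 1 (borrow)
  0-1-1 → 0 (borrow)
  0-0-1 → 1 (borrow)
  0-1-1 → 0 (borrow)
  0-1-1 → 0 (borrow)
  0-1-1 → 0 (borrow)
  0-0-1 → 1 (borrow)
  0-1-1 → 0 (borrow)
  1-0-1 → 0

0b100010110000010110000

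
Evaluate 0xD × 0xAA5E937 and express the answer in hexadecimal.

0x8A6CD7CB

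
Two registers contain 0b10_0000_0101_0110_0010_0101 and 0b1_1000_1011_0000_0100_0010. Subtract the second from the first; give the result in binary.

Subtract column by column in base 2:
  1-0 → 1
  0-1 → 1 (borrow)
  1-0-1 → 0
  0-0 → 0
  0-0 → 0
  1-0 → 1
  0-1 → 1 (borrow)
  0-0-1 → 1 (borrow)
  0-0-1 → 1 (borrow)
  1-0-1 → 0
  1-0 → 1
  0-0 → 0
  1-1 → 0
  0-1 → 1 (borrow)
  1-0-1 → 0
  0-1 → 1 (borrow)
  0-0-1 → 1 (borrow)
  0-0-1 → 1 (borrow)
  0-0-1 → 1 (borrow)
  0-1-1 → 0 (borrow)
  0-1-1 → 0 (borrow)
  1-0-1 → 0

0b1111010010111100011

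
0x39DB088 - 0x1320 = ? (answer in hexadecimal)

0x39D9D68

Subtract column by column in base 16:
  8-0 → 8
  8-2 → 6
  0-3 → D (borrow)
  B-1-1 → 9
  D-0 → D
  9-0 → 9
  3-0 → 3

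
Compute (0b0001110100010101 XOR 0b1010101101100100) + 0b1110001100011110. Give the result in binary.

First 0b0001110100010101 XOR 0b1010101101100100 = 0b1011011001110001.
Add column by column in base 2, right to left:
  1+0 = 1
  0+1 = 1
  0+1 = 1
  0+1 = 1
  1+1 = 0 carry 1
  1+0+1 = 0 carry 1
  1+0+1 = 0 carry 1
  0+0+1 = 1
  0+1 = 1
  1+1 = 0 carry 1
  1+0+1 = 0 carry 1
  0+0+1 = 1
  1+0 = 1
  1+1 = 0 carry 1
  0+1+1 = 0 carry 1
  1+1+1 = 1 carry 1
  final carry 1

0b11001100110001111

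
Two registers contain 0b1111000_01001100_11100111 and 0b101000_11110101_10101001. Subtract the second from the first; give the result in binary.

Subtract column by column in base 2:
  1-1 → 0
  1-0 → 1
  1-0 → 1
  0-1 → 1 (borrow)
  0-0-1 → 1 (borrow)
  1-1-1 → 1 (borrow)
  1-0-1 → 0
  1-1 → 0
  0-1 → 1 (borrow)
  0-0-1 → 1 (borrow)
  1-1-1 → 1 (borrow)
  1-0-1 → 0
  0-1 → 1 (borrow)
  0-1-1 → 0 (borrow)
  1-1-1 → 1 (borrow)
  0-1-1 → 0 (borrow)
  0-0-1 → 1 (borrow)
  0-0-1 → 1 (borrow)
  0-0-1 → 1 (borrow)
  1-1-1 → 1 (borrow)
  1-0-1 → 0
  1-1 → 0
  1-0 → 1

0b10011110101011100111110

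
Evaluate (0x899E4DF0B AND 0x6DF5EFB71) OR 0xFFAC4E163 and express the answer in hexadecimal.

0xFFBC4FB63

0x899E4DF0B AND 0x6DF5EFB71 = 0x09944DB01.
Then OR with 0xFFAC4E163.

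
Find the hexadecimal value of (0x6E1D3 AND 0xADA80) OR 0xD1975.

0x6E1D3 AND 0xADA80 = 0x2C080.
Then OR with 0xD1975.

0xFD9F5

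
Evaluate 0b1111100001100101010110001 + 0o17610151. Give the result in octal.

0o213755432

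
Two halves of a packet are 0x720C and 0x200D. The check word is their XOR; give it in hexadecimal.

0x5201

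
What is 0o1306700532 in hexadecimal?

Each octal digit is 3 bits: 1=001 3=011 0=000 6=110 7=111 0=000 0=000 5=101 3=011 2=010.
Group the bits into nibbles: 1011 0001 1011 1000 0001 0101 1010 → B1B815A.

0xB1B815A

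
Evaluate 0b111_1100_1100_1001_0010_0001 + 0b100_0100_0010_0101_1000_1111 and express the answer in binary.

0b110000001110111010110000

Add column by column in base 2, right to left:
  1+1 = 0 carry 1
  0+1+1 = 0 carry 1
  0+1+1 = 0 carry 1
  0+1+1 = 0 carry 1
  0+0+1 = 1
  1+0 = 1
  0+0 = 0
  0+1 = 1
  1+1 = 0 carry 1
  0+0+1 = 1
  0+1 = 1
  1+0 = 1
  0+0 = 0
  0+1 = 1
  1+0 = 1
  1+0 = 1
  0+0 = 0
  0+0 = 0
  1+1 = 0 carry 1
  1+0+1 = 0 carry 1
  1+0+1 = 0 carry 1
  1+0+1 = 0 carry 1
  1+1+1 = 1 carry 1
  final carry 1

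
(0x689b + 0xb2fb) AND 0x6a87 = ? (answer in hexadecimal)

Add column by column in base 16, right to left:
  b+b = 6 carry 1
  9+f+1 = 9 carry 1
  8+2+1 = b
  6+b = 1 carry 1
  final carry 1
Sum = 0x11b96; now AND with 0x6a87:
  1&0=0, 1&6=0, b&a=a, 9&8=8, 6&7=6

0xa86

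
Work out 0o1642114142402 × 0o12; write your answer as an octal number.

Multiply each base-8 digit by 10, carrying:
  2×10 = 20 → write 4 carry 2
  0×10+2 = 2 → write 2
  4×10 = 40 → write 0 carry 5
  2×10+5 = 25 → write 1 carry 3
  4×10+3 = 43 → write 3 carry 5
  1×10+5 = 15 → write 7 carry 1
  4×10+1 = 41 → write 1 carry 5
  1×10+5 = 15 → write 7 carry 1
  1×10+1 = 11 → write 3 carry 1
  2×10+1 = 21 → write 5 carry 2
  4×10+2 = 42 → write 2 carry 5
  6×10+5 = 65 → write 1 carry 8
  1×10+8 = 18 → write 2 carry 2
  remaining carry: 2

0o22125371731024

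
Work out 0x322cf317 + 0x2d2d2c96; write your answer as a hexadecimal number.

0x5f5a1fad

Add column by column in base 16, right to left:
  7+6 = d
  1+9 = a
  3+c = f
  f+2 = 1 carry 1
  c+d+1 = a carry 1
  2+2+1 = 5
  2+d = f
  3+2 = 5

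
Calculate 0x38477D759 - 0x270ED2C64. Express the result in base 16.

Subtract column by column in base 16:
  9-4 → 5
  5-6 → F (borrow)
  7-C-1 → A (borrow)
  D-2-1 → A
  7-D → A (borrow)
  7-E-1 → 8 (borrow)
  4-0-1 → 3
  8-7 → 1
  3-2 → 1

0x1138AAAF5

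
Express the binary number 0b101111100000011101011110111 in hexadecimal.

Group the bits into nibbles: 0101 1111 0000 0011 1010 1111 0111 → 5f03af7.

0x5f03af7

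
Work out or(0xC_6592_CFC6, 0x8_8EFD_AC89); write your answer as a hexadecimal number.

OR each hex digit independently (no carries):
  C|8=C, 6|8=E, 5|E=F, 9|F=F, 2|D=F, C|A=E, F|C=F, C|8=C, 6|9=F

0xCEFFFEFCF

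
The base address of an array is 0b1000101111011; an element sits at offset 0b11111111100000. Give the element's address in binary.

Add column by column in base 2, right to left:
  1+0 = 1
  1+0 = 1
  0+0 = 0
  1+0 = 1
  1+0 = 1
  1+1 = 0 carry 1
  1+1+1 = 1 carry 1
  0+1+1 = 0 carry 1
  1+1+1 = 1 carry 1
  0+1+1 = 0 carry 1
  0+1+1 = 0 carry 1
  0+1+1 = 0 carry 1
  1+1+1 = 1 carry 1
  0+1+1 = 0 carry 1
  final carry 1

0b101000101011011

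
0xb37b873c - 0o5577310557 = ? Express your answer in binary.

0b10000101011111011111010111001101

0xb37b873c = 0b10110011011110111000011100111100 in binary.
0o5577310557 = 0b101101111111011001000101101111 in binary.
Subtract column by column in base 2:
  0-1 → 1 (borrow)
  0-1-1 → 0 (borrow)
  1-1-1 → 1 (borrow)
  1-1-1 → 1 (borrow)
  1-0-1 → 0
  1-1 → 0
  0-1 → 1 (borrow)
  0-0-1 → 1 (borrow)
  1-1-1 → 1 (borrow)
  1-0-1 → 0
  1-0 → 1
  0-0 → 0
  0-1 → 1 (borrow)
  0-0-1 → 1 (borrow)
  0-0-1 → 1 (borrow)
  1-1-1 → 1 (borrow)
  1-1-1 → 1 (borrow)
  1-0-1 → 0
  0-1 → 1 (borrow)
  1-1-1 → 1 (borrow)
  1-1-1 → 1 (borrow)
  1-1-1 → 1 (borrow)
  1-1-1 → 1 (borrow)
  0-1-1 → 0 (borrow)
  1-1-1 → 1 (borrow)
  1-0-1 → 0
  0-1 → 1 (borrow)
  0-1-1 → 0 (borrow)
  1-0-1 → 0
  1-1 → 0
  0-0 → 0
  1-0 → 1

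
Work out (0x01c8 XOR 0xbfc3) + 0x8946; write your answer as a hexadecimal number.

0x14751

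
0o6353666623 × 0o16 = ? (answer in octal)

Multiply each base-8 digit by 14, carrying:
  3×14 = 42 → write 2 carry 5
  2×14+5 = 33 → write 1 carry 4
  6×14+4 = 88 → write 0 carry 11
  6×14+11 = 95 → write 7 carry 11
  6×14+11 = 95 → write 7 carry 11
  6×14+11 = 95 → write 7 carry 11
  3×14+11 = 53 → write 5 carry 6
  5×14+6 = 76 → write 4 carry 9
  3×14+9 = 51 → write 3 carry 6
  6×14+6 = 90 → write 2 carry 11
  remaining carry: 13

0o132345777012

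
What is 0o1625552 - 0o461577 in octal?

0o1143753

Subtract column by column in base 8:
  2-7 → 3 (borrow)
  5-7-1 → 5 (borrow)
  5-5-1 → 7 (borrow)
  5-1-1 → 3
  2-6 → 4 (borrow)
  6-4-1 → 1
  1-0 → 1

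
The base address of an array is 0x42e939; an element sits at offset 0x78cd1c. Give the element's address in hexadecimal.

0xbbb655

Add column by column in base 16, right to left:
  9+c = 5 carry 1
  3+1+1 = 5
  9+d = 6 carry 1
  e+c+1 = b carry 1
  2+8+1 = b
  4+7 = b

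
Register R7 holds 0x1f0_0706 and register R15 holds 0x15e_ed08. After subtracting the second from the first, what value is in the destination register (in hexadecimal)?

Subtract column by column in base 16:
  6-8 → e (borrow)
  0-0-1 → f (borrow)
  7-d-1 → 9 (borrow)
  0-e-1 → 1 (borrow)
  0-e-1 → 1 (borrow)
  f-5-1 → 9
  1-1 → 0

0x9119fe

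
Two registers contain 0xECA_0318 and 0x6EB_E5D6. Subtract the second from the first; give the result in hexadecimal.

0x7DE1D42

Subtract column by column in base 16:
  8-6 → 2
  1-D → 4 (borrow)
  3-5-1 → D (borrow)
  0-E-1 → 1 (borrow)
  A-B-1 → E (borrow)
  C-E-1 → D (borrow)
  E-6-1 → 7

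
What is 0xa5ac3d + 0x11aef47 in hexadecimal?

Add column by column in base 16, right to left:
  d+7 = 4 carry 1
  3+4+1 = 8
  c+f = b carry 1
  a+e+1 = 9 carry 1
  5+a+1 = 0 carry 1
  a+1+1 = c
  0+1 = 1

0x1c09b84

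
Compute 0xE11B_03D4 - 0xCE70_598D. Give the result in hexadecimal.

Subtract column by column in base 16:
  4-D → 7 (borrow)
  D-8-1 → 4
  3-9 → A (borrow)
  0-5-1 → A (borrow)
  B-0-1 → A
  1-7 → A (borrow)
  1-E-1 → 2 (borrow)
  E-C-1 → 1

0x12AAAA47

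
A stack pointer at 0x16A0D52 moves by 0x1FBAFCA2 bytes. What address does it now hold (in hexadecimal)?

0x212509F4

Add column by column in base 16, right to left:
  2+2 = 4
  5+A = F
  D+C = 9 carry 1
  0+F+1 = 0 carry 1
  A+A+1 = 5 carry 1
  6+B+1 = 2 carry 1
  1+F+1 = 1 carry 1
  0+1+1 = 2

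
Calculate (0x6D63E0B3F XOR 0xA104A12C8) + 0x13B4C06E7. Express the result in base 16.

First 0x6D63E0B3F XOR 0xA104A12C8 = 0xCC67419F7.
Add column by column in base 16, right to left:
  7+7 = E
  F+E = D carry 1
  9+6+1 = 0 carry 1
  1+0+1 = 2
  4+C = 0 carry 1
  7+4+1 = C
  6+B = 1 carry 1
  C+3+1 = 0 carry 1
  C+1+1 = E

0xE01C020DE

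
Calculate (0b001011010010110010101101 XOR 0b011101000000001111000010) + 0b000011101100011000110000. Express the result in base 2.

First 0b001011010010110010101101 XOR 0b011101000000001111000010 = 0b010110010010111101101111.
Add column by column in base 2, right to left:
  1+0 = 1
  1+0 = 1
  1+0 = 1
  1+0 = 1
  0+1 = 1
  1+1 = 0 carry 1
  1+0+1 = 0 carry 1
  0+0+1 = 1
  1+0 = 1
  1+1 = 0 carry 1
  1+1+1 = 1 carry 1
  1+0+1 = 0 carry 1
  0+0+1 = 1
  1+0 = 1
  0+1 = 1
  0+1 = 1
  1+0 = 1
  0+1 = 1
  0+1 = 1
  1+1 = 0 carry 1
  1+0+1 = 0 carry 1
  0+0+1 = 1
  1+0 = 1

0b11001111111010110011111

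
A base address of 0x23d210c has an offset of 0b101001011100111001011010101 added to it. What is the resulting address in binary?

0x23d210c = 0b10001111010010000100001100 in binary.
Add column by column in base 2, right to left:
  0+1 = 1
  0+0 = 0
  1+1 = 0 carry 1
  1+0+1 = 0 carry 1
  0+1+1 = 0 carry 1
  0+0+1 = 1
  0+1 = 1
  0+1 = 1
  1+0 = 1
  0+1 = 1
  0+0 = 0
  0+0 = 0
  0+1 = 1
  1+1 = 0 carry 1
  0+1+1 = 0 carry 1
  0+0+1 = 1
  1+0 = 1
  0+1 = 1
  1+1 = 0 carry 1
  1+1+1 = 1 carry 1
  1+0+1 = 0 carry 1
  1+1+1 = 1 carry 1
  0+0+1 = 1
  0+0 = 0
  0+1 = 1
  1+0 = 1
  0+1 = 1

0b111011010111001001111100001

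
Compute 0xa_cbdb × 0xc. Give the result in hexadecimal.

Multiply each base-16 digit by 12, carrying:
  b×12 = 132 → write 4 carry 8
  d×12+8 = 164 → write 4 carry 10
  b×12+10 = 142 → write e carry 8
  c×12+8 = 152 → write 8 carry 9
  a×12+9 = 129 → write 1 carry 8
  remaining carry: 8

0x818e44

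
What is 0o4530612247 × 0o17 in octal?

0o106063432711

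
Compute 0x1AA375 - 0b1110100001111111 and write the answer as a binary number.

0b110011011101011110110

0x1AA375 = 0b110101010001101110101 in binary.
Subtract column by column in base 2:
  1-1 → 0
  0-1 → 1 (borrow)
  1-1-1 → 1 (borrow)
  0-1-1 → 0 (borrow)
  1-1-1 → 1 (borrow)
  1-1-1 → 1 (borrow)
  1-1-1 → 1 (borrow)
  0-0-1 → 1 (borrow)
  1-0-1 → 0
  1-0 → 1
  0-0 → 0
  0-1 → 1 (borrow)
  0-0-1 → 1 (borrow)
  1-1-1 → 1 (borrow)
  0-1-1 → 0 (borrow)
  1-1-1 → 1 (borrow)
  0-0-1 → 1 (borrow)
  1-0-1 → 0
  0-0 → 0
  1-0 → 1
  1-0 → 1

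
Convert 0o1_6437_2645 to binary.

0b1110100011111010110100101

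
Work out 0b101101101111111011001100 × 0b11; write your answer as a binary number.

0b10001001001111110001100100

Multiply each base-2 digit by 3, carrying:
  0×3 = 0 → write 0
  0×3 = 0 → write 0
  1×3 = 3 → write 1 carry 1
  1×3+1 = 4 → write 0 carry 2
  0×3+2 = 2 → write 0 carry 1
  0×3+1 = 1 → write 1
  1×3 = 3 → write 1 carry 1
  1×3+1 = 4 → write 0 carry 2
  0×3+2 = 2 → write 0 carry 1
  1×3+1 = 4 → write 0 carry 2
  1×3+2 = 5 → write 1 carry 2
  1×3+2 = 5 → write 1 carry 2
  1×3+2 = 5 → write 1 carry 2
  1×3+2 = 5 → write 1 carry 2
  1×3+2 = 5 → write 1 carry 2
  1×3+2 = 5 → write 1 carry 2
  0×3+2 = 2 → write 0 carry 1
  1×3+1 = 4 → write 0 carry 2
  1×3+2 = 5 → write 1 carry 2
  0×3+2 = 2 → write 0 carry 1
  1×3+1 = 4 → write 0 carry 2
  1×3+2 = 5 → write 1 carry 2
  0×3+2 = 2 → write 0 carry 1
  1×3+1 = 4 → write 0 carry 2
  remaining carry: 10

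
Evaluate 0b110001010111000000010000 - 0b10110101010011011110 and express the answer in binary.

Subtract column by column in base 2:
  0-0 → 0
  0-1 → 1 (borrow)
  0-1-1 → 0 (borrow)
  0-1-1 → 0 (borrow)
  1-1-1 → 1 (borrow)
  0-0-1 → 1 (borrow)
  0-1-1 → 0 (borrow)
  0-1-1 → 0 (borrow)
  0-0-1 → 1 (borrow)
  0-0-1 → 1 (borrow)
  0-1-1 → 0 (borrow)
  0-0-1 → 1 (borrow)
  1-1-1 → 1 (borrow)
  1-0-1 → 0
  1-1 → 0
  0-0 → 0
  1-1 → 0
  0-1 → 1 (borrow)
  1-0-1 → 0
  0-1 → 1 (borrow)
  0-0-1 → 1 (borrow)
  0-0-1 → 1 (borrow)
  1-0-1 → 0
  1-0 → 1

0b101110100001101100110010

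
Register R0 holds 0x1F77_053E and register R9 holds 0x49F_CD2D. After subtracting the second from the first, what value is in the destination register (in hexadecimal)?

0x1AD73811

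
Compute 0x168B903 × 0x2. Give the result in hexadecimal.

Multiply each base-16 digit by 2, carrying:
  3×2 = 6 → write 6
  0×2 = 0 → write 0
  9×2 = 18 → write 2 carry 1
  B×2+1 = 23 → write 7 carry 1
  8×2+1 = 17 → write 1 carry 1
  6×2+1 = 13 → write D
  1×2 = 2 → write 2

0x2D17206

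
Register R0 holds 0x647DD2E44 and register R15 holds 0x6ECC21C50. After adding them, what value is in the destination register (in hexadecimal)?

Add column by column in base 16, right to left:
  4+0 = 4
  4+5 = 9
  E+C = A carry 1
  2+1+1 = 4
  D+2 = F
  D+C = 9 carry 1
  7+C+1 = 4 carry 1
  4+E+1 = 3 carry 1
  6+6+1 = D

0xD349F4A94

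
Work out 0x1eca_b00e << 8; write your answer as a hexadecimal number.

Shifting left by 8 bits = 2 hex digits: append 2 zeros.

0x1ecab00e00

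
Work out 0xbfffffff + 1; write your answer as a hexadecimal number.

The trailing 7 digits are F (max in base 16), so adding 1 cascades: they roll to 0 and the next digit up increments.

0xc0000000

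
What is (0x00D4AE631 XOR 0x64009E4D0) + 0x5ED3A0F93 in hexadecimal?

0xC3A7D1274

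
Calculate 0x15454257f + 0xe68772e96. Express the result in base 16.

0xfbccb5415

Add column by column in base 16, right to left:
  f+6 = 5 carry 1
  7+9+1 = 1 carry 1
  5+e+1 = 4 carry 1
  2+2+1 = 5
  4+7 = b
  5+7 = c
  4+8 = c
  5+6 = b
  1+e = f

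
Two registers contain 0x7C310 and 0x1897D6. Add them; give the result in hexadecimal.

0x205AE6

Add column by column in base 16, right to left:
  0+6 = 6
  1+D = E
  3+7 = A
  C+9 = 5 carry 1
  7+8+1 = 0 carry 1
  0+1+1 = 2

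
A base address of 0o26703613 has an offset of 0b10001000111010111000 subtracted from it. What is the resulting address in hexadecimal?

0x52F8D3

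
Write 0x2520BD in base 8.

0o11220275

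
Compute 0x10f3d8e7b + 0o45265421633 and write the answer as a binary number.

0b1000111010000100111011001000010110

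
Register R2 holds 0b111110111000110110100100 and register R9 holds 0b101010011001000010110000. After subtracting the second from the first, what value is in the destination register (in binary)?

Subtract column by column in base 2:
  0-0 → 0
  0-0 → 0
  1-0 → 1
  0-0 → 0
  0-1 → 1 (borrow)
  1-1-1 → 1 (borrow)
  0-0-1 → 1 (borrow)
  1-1-1 → 1 (borrow)
  1-0-1 → 0
  0-0 → 0
  1-0 → 1
  1-0 → 1
  0-1 → 1 (borrow)
  0-0-1 → 1 (borrow)
  0-0-1 → 1 (borrow)
  1-1-1 → 1 (borrow)
  1-1-1 → 1 (borrow)
  1-0-1 → 0
  0-0 → 0
  1-1 → 0
  1-0 → 1
  1-1 → 0
  1-0 → 1
  1-1 → 0

0b10100011111110011110100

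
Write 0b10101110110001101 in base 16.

0x15D8D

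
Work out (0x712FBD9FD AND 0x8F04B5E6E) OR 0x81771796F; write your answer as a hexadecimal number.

0x8177B796F

0x712FBD9FD AND 0x8F04B5E6E = 0x0104B586C.
Then OR with 0x81771796F.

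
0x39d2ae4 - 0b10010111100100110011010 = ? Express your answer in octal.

0x39d2ae4 = 0o347225344 in octal.
0b10010111100100110011010 = 0o22744632 in octal.
Subtract column by column in base 8:
  4-2 → 2
  4-3 → 1
  3-6 → 5 (borrow)
  5-4-1 → 0
  2-4 → 6 (borrow)
  2-7-1 → 2 (borrow)
  7-2-1 → 4
  4-2 → 2
  3-0 → 3

0o324260512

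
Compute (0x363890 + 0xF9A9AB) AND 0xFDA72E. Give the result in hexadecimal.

0x2DA22A

Add column by column in base 16, right to left:
  0+B = B
  9+A = 3 carry 1
  8+9+1 = 2 carry 1
  3+A+1 = E
  6+9 = F
  3+F = 2 carry 1
  final carry 1
Sum = 0x12FE23B; now AND with 0xFDA72E:
  1&0=0, 2&F=2, F&D=D, E&A=A, 2&7=2, 3&2=2, B&E=A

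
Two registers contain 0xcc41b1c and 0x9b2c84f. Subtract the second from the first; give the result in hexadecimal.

0x31152cd

Subtract column by column in base 16:
  c-f → d (borrow)
  1-4-1 → c (borrow)
  b-8-1 → 2
  1-c → 5 (borrow)
  4-2-1 → 1
  c-b → 1
  c-9 → 3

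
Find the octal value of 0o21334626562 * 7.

0o172011437036

Multiply each base-8 digit by 7, carrying:
  2×7 = 14 → write 6 carry 1
  6×7+1 = 43 → write 3 carry 5
  5×7+5 = 40 → write 0 carry 5
  6×7+5 = 47 → write 7 carry 5
  2×7+5 = 19 → write 3 carry 2
  6×7+2 = 44 → write 4 carry 5
  4×7+5 = 33 → write 1 carry 4
  3×7+4 = 25 → write 1 carry 3
  3×7+3 = 24 → write 0 carry 3
  1×7+3 = 10 → write 2 carry 1
  2×7+1 = 15 → write 7 carry 1
  remaining carry: 1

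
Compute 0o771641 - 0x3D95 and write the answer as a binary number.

0b111011011000001100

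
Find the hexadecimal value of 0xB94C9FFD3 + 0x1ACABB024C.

Add column by column in base 16, right to left:
  3+C = F
  D+4 = 1 carry 1
  F+2+1 = 2 carry 1
  F+0+1 = 0 carry 1
  9+B+1 = 5 carry 1
  C+B+1 = 8 carry 1
  4+A+1 = F
  9+C = 5 carry 1
  B+A+1 = 6 carry 1
  0+1+1 = 2

0x265F85021F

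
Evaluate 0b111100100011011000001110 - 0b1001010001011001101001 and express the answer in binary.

Subtract column by column in base 2:
  0-1 → 1 (borrow)
  1-0-1 → 0
  1-0 → 1
  1-1 → 0
  0-0 → 0
  0-1 → 1 (borrow)
  0-1-1 → 0 (borrow)
  0-0-1 → 1 (borrow)
  0-0-1 → 1 (borrow)
  1-1-1 → 1 (borrow)
  1-1-1 → 1 (borrow)
  0-0-1 → 1 (borrow)
  1-1-1 → 1 (borrow)
  1-0-1 → 0
  0-0 → 0
  0-0 → 0
  0-1 → 1 (borrow)
  1-0-1 → 0
  0-1 → 1 (borrow)
  0-0-1 → 1 (borrow)
  1-0-1 → 0
  1-1 → 0
  1-0 → 1
  1-0 → 1

0b110011010001111110100101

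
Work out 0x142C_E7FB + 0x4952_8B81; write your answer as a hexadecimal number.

Add column by column in base 16, right to left:
  B+1 = C
  F+8 = 7 carry 1
  7+B+1 = 3 carry 1
  E+8+1 = 7 carry 1
  C+2+1 = F
  2+5 = 7
  4+9 = D
  1+4 = 5

0x5D7F737C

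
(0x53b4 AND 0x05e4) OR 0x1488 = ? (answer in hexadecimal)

0x15ac

0x53b4 AND 0x05e4 = 0x01a4.
Then OR with 0x1488.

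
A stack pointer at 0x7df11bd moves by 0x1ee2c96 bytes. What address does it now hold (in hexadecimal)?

0x9cd3e53

Add column by column in base 16, right to left:
  d+6 = 3 carry 1
  b+9+1 = 5 carry 1
  1+c+1 = e
  1+2 = 3
  f+e = d carry 1
  d+e+1 = c carry 1
  7+1+1 = 9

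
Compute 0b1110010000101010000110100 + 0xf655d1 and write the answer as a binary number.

0xf655d1 = 0b111101100101010111010001 in binary.
Add column by column in base 2, right to left:
  0+1 = 1
  0+0 = 0
  1+0 = 1
  0+0 = 0
  1+1 = 0 carry 1
  1+0+1 = 0 carry 1
  0+1+1 = 0 carry 1
  0+1+1 = 0 carry 1
  0+1+1 = 0 carry 1
  0+0+1 = 1
  1+1 = 0 carry 1
  0+0+1 = 1
  1+1 = 0 carry 1
  0+0+1 = 1
  1+1 = 0 carry 1
  0+0+1 = 1
  0+0 = 0
  0+1 = 1
  0+1 = 1
  1+0 = 1
  0+1 = 1
  0+1 = 1
  1+1 = 0 carry 1
  1+1+1 = 1 carry 1
  1+0+1 = 0 carry 1
  final carry 1

0b10101111101010101000000101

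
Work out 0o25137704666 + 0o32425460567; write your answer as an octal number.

0o57565365455

Add column by column in base 8, right to left:
  6+7 = 5 carry 1
  6+6+1 = 5 carry 1
  6+5+1 = 4 carry 1
  4+0+1 = 5
  0+6 = 6
  7+4 = 3 carry 1
  7+5+1 = 5 carry 1
  3+2+1 = 6
  1+4 = 5
  5+2 = 7
  2+3 = 5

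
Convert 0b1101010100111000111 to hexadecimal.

Group the bits into nibbles: 0110 1010 1001 1100 0111 → 6A9C7.

0x6A9C7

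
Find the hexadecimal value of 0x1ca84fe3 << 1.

0x39509fc6

1 bits is not a whole number of base-16 digits; in binary: 11100101010000100111111100011 << 1 = 111001010100001001111111000110.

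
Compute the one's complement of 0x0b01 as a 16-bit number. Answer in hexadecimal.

0xf4fe

Each hex digit d becomes f−d:
  0→f, b→4, 0→f, 1→e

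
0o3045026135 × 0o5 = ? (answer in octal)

0o17271156721

Multiply each base-8 digit by 5, carrying:
  5×5 = 25 → write 1 carry 3
  3×5+3 = 18 → write 2 carry 2
  1×5+2 = 7 → write 7
  6×5 = 30 → write 6 carry 3
  2×5+3 = 13 → write 5 carry 1
  0×5+1 = 1 → write 1
  5×5 = 25 → write 1 carry 3
  4×5+3 = 23 → write 7 carry 2
  0×5+2 = 2 → write 2
  3×5 = 15 → write 7 carry 1
  remaining carry: 1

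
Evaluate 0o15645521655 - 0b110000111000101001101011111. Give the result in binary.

0b1101000011110100101000001001110

0o15645521655 = 0b1101110100101101010001110101101 in binary.
Subtract column by column in base 2:
  1-1 → 0
  0-1 → 1 (borrow)
  1-1-1 → 1 (borrow)
  1-1-1 → 1 (borrow)
  0-1-1 → 0 (borrow)
  1-0-1 → 0
  0-1 → 1 (borrow)
  1-0-1 → 0
  1-1 → 0
  1-1 → 0
  0-0 → 0
  0-0 → 0
  0-1 → 1 (borrow)
  1-0-1 → 0
  0-1 → 1 (borrow)
  1-0-1 → 0
  0-0 → 0
  1-0 → 1
  1-1 → 0
  0-1 → 1 (borrow)
  1-1-1 → 1 (borrow)
  0-0-1 → 1 (borrow)
  0-0-1 → 1 (borrow)
  1-0-1 → 0
  0-0 → 0
  1-1 → 0
  1-1 → 0
  1-0 → 1
  0-0 → 0
  1-0 → 1
  1-0 → 1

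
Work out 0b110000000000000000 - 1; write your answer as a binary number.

The trailing 16 digits are 0, so subtracting 1 borrows through: they become 1 and the next digit up decrements.

0b101111111111111111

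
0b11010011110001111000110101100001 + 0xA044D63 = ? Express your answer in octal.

0o33562755304

0b11010011110001111000110101100001 = 0o32361706541 in octal.
0xA044D63 = 0o1201046543 in octal.
Add column by column in base 8, right to left:
  1+3 = 4
  4+4 = 0 carry 1
  5+5+1 = 3 carry 1
  6+6+1 = 5 carry 1
  0+4+1 = 5
  7+0 = 7
  1+1 = 2
  6+0 = 6
  3+2 = 5
  2+1 = 3
  3+0 = 3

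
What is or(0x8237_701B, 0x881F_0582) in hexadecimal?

0x8A3F759B

OR each hex digit independently (no carries):
  8|8=8, 2|8=A, 3|1=3, 7|F=F, 7|0=7, 0|5=5, 1|8=9, B|2=B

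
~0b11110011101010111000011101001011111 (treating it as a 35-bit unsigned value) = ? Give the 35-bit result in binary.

0b00001100010101000111100010110100000

Invert each bit: 11110011101010111000011101001011111 → 00001100010101000111100010110100000.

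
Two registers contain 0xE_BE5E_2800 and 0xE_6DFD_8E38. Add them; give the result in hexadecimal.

0x1D2C5BB638

Add column by column in base 16, right to left:
  0+8 = 8
  0+3 = 3
  8+E = 6 carry 1
  2+8+1 = B
  E+D = B carry 1
  5+F+1 = 5 carry 1
  E+D+1 = C carry 1
  B+6+1 = 2 carry 1
  E+E+1 = D carry 1
  final carry 1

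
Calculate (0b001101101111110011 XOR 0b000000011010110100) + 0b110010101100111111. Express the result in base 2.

First 0b001101101111110011 XOR 0b000000011010110100 = 0b001101110101000111.
Add column by column in base 2, right to left:
  1+1 = 0 carry 1
  1+1+1 = 1 carry 1
  1+1+1 = 1 carry 1
  0+1+1 = 0 carry 1
  0+1+1 = 0 carry 1
  0+1+1 = 0 carry 1
  1+0+1 = 0 carry 1
  0+0+1 = 1
  1+1 = 0 carry 1
  0+1+1 = 0 carry 1
  1+0+1 = 0 carry 1
  1+1+1 = 1 carry 1
  1+0+1 = 0 carry 1
  0+1+1 = 0 carry 1
  1+0+1 = 0 carry 1
  1+0+1 = 0 carry 1
  0+1+1 = 0 carry 1
  0+1+1 = 0 carry 1
  final carry 1

0b1000000100010000110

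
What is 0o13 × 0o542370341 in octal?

0o7473254653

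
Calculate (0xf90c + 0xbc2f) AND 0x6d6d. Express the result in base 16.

Add column by column in base 16, right to left:
  c+f = b carry 1
  0+2+1 = 3
  9+c = 5 carry 1
  f+b+1 = b carry 1
  final carry 1
Sum = 0x1b53b; now AND with 0x6d6d:
  1&0=0, b&6=2, 5&d=5, 3&6=2, b&d=9

0x2529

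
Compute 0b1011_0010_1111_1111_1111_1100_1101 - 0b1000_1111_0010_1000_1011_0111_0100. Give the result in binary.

0b10001111010111010001011001

Subtract column by column in base 2:
  1-0 → 1
  0-0 → 0
  1-1 → 0
  1-0 → 1
  0-1 → 1 (borrow)
  0-1-1 → 0 (borrow)
  1-1-1 → 1 (borrow)
  1-0-1 → 0
  1-1 → 0
  1-1 → 0
  1-0 → 1
  1-1 → 0
  1-0 → 1
  1-0 → 1
  1-0 → 1
  1-1 → 0
  1-0 → 1
  1-1 → 0
  1-0 → 1
  1-0 → 1
  0-1 → 1 (borrow)
  1-1-1 → 1 (borrow)
  0-1-1 → 0 (borrow)
  0-1-1 → 0 (borrow)
  1-0-1 → 0
  1-0 → 1
  0-0 → 0
  1-1 → 0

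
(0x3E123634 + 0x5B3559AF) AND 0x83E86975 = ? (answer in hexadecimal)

0x81400961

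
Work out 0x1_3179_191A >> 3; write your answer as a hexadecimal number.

0x262F2323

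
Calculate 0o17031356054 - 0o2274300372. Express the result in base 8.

0o14535055462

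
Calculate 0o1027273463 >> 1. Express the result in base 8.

0o413535631

1 bits is not a whole number of base-8 digits; in binary: 1000010111010111011100110011 >> 1 = 100001011101011101110011001.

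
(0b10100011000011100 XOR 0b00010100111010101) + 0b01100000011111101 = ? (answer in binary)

0b100011000011000110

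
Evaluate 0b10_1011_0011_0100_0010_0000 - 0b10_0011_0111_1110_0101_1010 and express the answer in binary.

Subtract column by column in base 2:
  0-0 → 0
  0-1 → 1 (borrow)
  0-0-1 → 1 (borrow)
  0-1-1 → 0 (borrow)
  0-1-1 → 0 (borrow)
  1-0-1 → 0
  0-1 → 1 (borrow)
  0-0-1 → 1 (borrow)
  0-0-1 → 1 (borrow)
  0-1-1 → 0 (borrow)
  1-1-1 → 1 (borrow)
  0-1-1 → 0 (borrow)
  1-1-1 → 1 (borrow)
  1-1-1 → 1 (borrow)
  0-1-1 → 0 (borrow)
  0-0-1 → 1 (borrow)
  1-1-1 → 1 (borrow)
  1-1-1 → 1 (borrow)
  0-0-1 → 1 (borrow)
  1-0-1 → 0
  0-0 → 0
  1-1 → 0

0b1111011010111000110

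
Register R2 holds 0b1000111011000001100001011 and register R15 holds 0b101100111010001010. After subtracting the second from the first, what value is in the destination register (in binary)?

0b1000110101011010010000001

Subtract column by column in base 2:
  1-0 → 1
  1-1 → 0
  0-0 → 0
  1-1 → 0
  0-0 → 0
  0-0 → 0
  0-0 → 0
  0-1 → 1 (borrow)
  1-0-1 → 0
  1-1 → 0
  0-1 → 1 (borrow)
  0-1-1 → 0 (borrow)
  0-0-1 → 1 (borrow)
  0-0-1 → 1 (borrow)
  0-1-1 → 0 (borrow)
  1-1-1 → 1 (borrow)
  1-0-1 → 0
  0-1 → 1 (borrow)
  1-0-1 → 0
  1-0 → 1
  1-0 → 1
  0-0 → 0
  0-0 → 0
  0-0 → 0
  1-0 → 1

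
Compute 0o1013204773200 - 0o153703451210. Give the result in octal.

0o637301321770

Subtract column by column in base 8:
  0-0 → 0
  0-1 → 7 (borrow)
  2-2-1 → 7 (borrow)
  3-1-1 → 1
  7-5 → 2
  7-4 → 3
  4-3 → 1
  0-0 → 0
  2-7 → 3 (borrow)
  3-3-1 → 7 (borrow)
  1-5-1 → 3 (borrow)
  0-1-1 → 6 (borrow)
  1-0-1 → 0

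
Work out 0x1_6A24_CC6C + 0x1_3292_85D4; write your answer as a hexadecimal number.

0x29CB75240

Add column by column in base 16, right to left:
  C+4 = 0 carry 1
  6+D+1 = 4 carry 1
  C+5+1 = 2 carry 1
  C+8+1 = 5 carry 1
  4+2+1 = 7
  2+9 = B
  A+2 = C
  6+3 = 9
  1+1 = 2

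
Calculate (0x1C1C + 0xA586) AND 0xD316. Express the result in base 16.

0xC102

Add column by column in base 16, right to left:
  C+6 = 2 carry 1
  1+8+1 = A
  C+5 = 1 carry 1
  1+A+1 = C
Sum = 0xC1A2; now AND with 0xD316:
  C&D=C, 1&3=1, A&1=0, 2&6=2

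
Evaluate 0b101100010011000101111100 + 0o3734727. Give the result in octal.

0o60165523

0b101100010011000101111100 = 0o54230574 in octal.
Add column by column in base 8, right to left:
  4+7 = 3 carry 1
  7+2+1 = 2 carry 1
  5+7+1 = 5 carry 1
  0+4+1 = 5
  3+3 = 6
  2+7 = 1 carry 1
  4+3+1 = 0 carry 1
  5+0+1 = 6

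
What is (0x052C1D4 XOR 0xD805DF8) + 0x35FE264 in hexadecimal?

First 0x052C1D4 XOR 0xD805DF8 = 0xDD29C2C.
Add column by column in base 16, right to left:
  C+4 = 0 carry 1
  2+6+1 = 9
  C+2 = E
  9+E = 7 carry 1
  2+F+1 = 2 carry 1
  D+5+1 = 3 carry 1
  D+3+1 = 1 carry 1
  final carry 1

0x11327E90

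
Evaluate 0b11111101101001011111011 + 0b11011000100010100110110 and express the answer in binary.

0b111010110001100000110001

Add column by column in base 2, right to left:
  1+0 = 1
  1+1 = 0 carry 1
  0+1+1 = 0 carry 1
  1+0+1 = 0 carry 1
  1+1+1 = 1 carry 1
  1+1+1 = 1 carry 1
  1+0+1 = 0 carry 1
  1+0+1 = 0 carry 1
  0+1+1 = 0 carry 1
  1+0+1 = 0 carry 1
  0+1+1 = 0 carry 1
  0+0+1 = 1
  1+0 = 1
  0+0 = 0
  1+1 = 0 carry 1
  1+0+1 = 0 carry 1
  0+0+1 = 1
  1+0 = 1
  1+1 = 0 carry 1
  1+1+1 = 1 carry 1
  1+0+1 = 0 carry 1
  1+1+1 = 1 carry 1
  1+1+1 = 1 carry 1
  final carry 1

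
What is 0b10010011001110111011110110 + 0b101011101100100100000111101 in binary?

0b111110000110011011100110011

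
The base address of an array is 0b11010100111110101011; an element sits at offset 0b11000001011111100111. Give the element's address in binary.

Add column by column in base 2, right to left:
  1+1 = 0 carry 1
  1+1+1 = 1 carry 1
  0+1+1 = 0 carry 1
  1+0+1 = 0 carry 1
  0+0+1 = 1
  1+1 = 0 carry 1
  0+1+1 = 0 carry 1
  1+1+1 = 1 carry 1
  1+1+1 = 1 carry 1
  1+1+1 = 1 carry 1
  1+1+1 = 1 carry 1
  1+0+1 = 0 carry 1
  0+1+1 = 0 carry 1
  0+0+1 = 1
  1+0 = 1
  0+0 = 0
  1+0 = 1
  0+0 = 0
  1+1 = 0 carry 1
  1+1+1 = 1 carry 1
  final carry 1

0b110010110011110010010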